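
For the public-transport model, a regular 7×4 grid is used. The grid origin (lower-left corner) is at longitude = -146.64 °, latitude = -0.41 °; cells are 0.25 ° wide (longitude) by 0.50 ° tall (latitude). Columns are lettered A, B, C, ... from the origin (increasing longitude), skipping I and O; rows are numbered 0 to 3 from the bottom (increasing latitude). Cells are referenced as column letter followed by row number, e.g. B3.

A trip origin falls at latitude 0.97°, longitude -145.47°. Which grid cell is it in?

Column index: ⌊(-145.47 − -146.64) / 0.25⌋ = ⌊4.680⌋ = 4 → column E
Row offset from origin: ⌊(0.97 − -0.41) / 0.50⌋ = ⌊2.760⌋ = 2 → row 2

E2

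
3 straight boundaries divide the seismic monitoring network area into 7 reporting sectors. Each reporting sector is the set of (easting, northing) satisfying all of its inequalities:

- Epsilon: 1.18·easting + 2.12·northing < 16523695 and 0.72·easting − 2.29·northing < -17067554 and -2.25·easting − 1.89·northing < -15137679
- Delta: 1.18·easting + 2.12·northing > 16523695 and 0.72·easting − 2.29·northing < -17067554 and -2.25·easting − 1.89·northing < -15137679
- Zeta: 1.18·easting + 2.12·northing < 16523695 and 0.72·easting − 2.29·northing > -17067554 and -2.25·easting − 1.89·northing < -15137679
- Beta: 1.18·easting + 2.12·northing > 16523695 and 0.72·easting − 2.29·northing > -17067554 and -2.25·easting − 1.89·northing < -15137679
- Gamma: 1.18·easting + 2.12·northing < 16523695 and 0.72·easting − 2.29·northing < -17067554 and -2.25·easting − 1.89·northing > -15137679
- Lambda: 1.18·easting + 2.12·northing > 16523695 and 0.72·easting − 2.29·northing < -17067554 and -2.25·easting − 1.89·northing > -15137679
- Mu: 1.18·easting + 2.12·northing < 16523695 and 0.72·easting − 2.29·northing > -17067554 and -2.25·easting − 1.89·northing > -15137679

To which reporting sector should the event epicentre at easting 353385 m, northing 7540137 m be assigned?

1.18·353385 + 2.12·7540137 = 16402084.740, which is < 16523695
0.72·353385 − 2.29·7540137 = -17012476.530, which is > -17067554
-2.25·353385 − 1.89·7540137 = -15045975.180, which is > -15137679
This sign pattern matches Mu.

Mu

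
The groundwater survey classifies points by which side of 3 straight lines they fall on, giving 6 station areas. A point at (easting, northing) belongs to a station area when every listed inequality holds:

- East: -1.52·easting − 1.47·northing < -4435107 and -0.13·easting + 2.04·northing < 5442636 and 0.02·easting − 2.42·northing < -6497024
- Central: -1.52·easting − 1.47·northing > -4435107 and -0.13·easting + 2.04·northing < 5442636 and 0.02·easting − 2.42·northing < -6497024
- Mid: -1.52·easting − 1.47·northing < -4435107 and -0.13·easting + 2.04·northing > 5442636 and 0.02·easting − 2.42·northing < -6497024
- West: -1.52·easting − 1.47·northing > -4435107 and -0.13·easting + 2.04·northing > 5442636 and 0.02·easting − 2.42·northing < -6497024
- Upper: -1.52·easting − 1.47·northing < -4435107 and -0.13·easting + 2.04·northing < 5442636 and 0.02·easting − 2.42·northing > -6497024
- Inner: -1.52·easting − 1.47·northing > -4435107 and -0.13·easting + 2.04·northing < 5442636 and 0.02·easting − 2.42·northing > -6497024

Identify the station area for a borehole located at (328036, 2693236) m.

Mid

-1.52·328036 − 1.47·2693236 = -4457671.640, which is < -4435107
-0.13·328036 + 2.04·2693236 = 5451556.760, which is > 5442636
0.02·328036 − 2.42·2693236 = -6511070.400, which is < -6497024
This sign pattern matches Mid.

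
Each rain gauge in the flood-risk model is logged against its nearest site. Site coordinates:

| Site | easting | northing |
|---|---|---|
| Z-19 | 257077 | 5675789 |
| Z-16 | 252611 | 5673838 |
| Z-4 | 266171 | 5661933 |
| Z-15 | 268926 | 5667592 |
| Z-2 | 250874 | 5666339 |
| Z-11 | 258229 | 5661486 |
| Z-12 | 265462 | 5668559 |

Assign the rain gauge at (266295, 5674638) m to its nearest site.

Z-12

Squared distances to each site:
Z-19: 86296325.000; Z-16: 187891856.000; Z-4: 161432401.000; Z-15: 56568277.000; Z-2: 306680642.000; Z-11: 238035460.000; Z-12: 37648130.000.
Minimum at Z-12.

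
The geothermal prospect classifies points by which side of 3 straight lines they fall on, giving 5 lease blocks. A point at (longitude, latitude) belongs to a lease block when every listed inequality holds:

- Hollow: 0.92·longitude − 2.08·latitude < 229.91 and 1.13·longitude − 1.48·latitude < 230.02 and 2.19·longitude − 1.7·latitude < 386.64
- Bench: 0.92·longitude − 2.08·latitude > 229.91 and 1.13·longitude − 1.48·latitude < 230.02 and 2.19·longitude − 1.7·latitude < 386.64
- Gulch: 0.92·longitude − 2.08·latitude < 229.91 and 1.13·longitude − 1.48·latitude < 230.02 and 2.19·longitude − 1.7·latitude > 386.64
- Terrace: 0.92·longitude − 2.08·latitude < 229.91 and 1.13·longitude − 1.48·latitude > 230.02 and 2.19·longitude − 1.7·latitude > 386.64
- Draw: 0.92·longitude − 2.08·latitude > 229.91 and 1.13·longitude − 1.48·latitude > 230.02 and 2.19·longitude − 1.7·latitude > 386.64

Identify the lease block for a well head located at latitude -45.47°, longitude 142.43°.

Gulch

0.92·142.43 − 2.08·-45.47 = 225.613, which is < 229.91
1.13·142.43 − 1.48·-45.47 = 228.241, which is < 230.02
2.19·142.43 − 1.7·-45.47 = 389.221, which is > 386.64
This sign pattern matches Gulch.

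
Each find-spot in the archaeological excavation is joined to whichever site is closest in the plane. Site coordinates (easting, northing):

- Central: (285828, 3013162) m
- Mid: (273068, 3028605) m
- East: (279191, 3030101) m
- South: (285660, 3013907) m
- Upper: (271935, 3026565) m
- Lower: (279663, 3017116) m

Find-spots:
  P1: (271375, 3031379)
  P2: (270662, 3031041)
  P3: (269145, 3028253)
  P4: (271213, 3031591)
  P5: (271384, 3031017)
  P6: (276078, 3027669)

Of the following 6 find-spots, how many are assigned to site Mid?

5

P1 → Mid
P2 → Mid
P3 → Upper
P4 → Mid
P5 → Mid
P6 → Mid
5 of the 6 go to Mid.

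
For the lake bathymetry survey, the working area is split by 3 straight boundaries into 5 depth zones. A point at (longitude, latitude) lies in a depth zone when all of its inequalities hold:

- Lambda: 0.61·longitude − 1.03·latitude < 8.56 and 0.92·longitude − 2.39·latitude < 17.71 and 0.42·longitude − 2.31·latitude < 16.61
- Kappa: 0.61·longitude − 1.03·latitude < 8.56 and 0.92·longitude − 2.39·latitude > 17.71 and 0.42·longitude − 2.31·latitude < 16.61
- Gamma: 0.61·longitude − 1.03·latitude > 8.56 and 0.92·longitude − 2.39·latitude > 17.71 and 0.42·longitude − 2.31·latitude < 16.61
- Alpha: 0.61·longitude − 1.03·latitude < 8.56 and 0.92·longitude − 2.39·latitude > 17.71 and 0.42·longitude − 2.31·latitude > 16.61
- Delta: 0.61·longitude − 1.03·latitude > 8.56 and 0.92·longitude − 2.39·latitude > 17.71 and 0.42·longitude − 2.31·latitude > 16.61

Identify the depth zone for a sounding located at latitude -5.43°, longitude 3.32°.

0.61·3.32 − 1.03·-5.43 = 7.618, which is < 8.56
0.92·3.32 − 2.39·-5.43 = 16.032, which is < 17.71
0.42·3.32 − 2.31·-5.43 = 13.938, which is < 16.61
This sign pattern matches Lambda.

Lambda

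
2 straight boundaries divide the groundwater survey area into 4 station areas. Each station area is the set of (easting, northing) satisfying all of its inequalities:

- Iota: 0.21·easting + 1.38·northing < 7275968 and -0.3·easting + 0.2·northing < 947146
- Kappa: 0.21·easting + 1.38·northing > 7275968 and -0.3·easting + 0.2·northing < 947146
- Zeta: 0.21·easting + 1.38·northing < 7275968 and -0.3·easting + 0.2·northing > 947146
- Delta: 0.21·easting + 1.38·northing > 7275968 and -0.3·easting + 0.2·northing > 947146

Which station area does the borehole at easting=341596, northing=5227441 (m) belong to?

0.21·341596 + 1.38·5227441 = 7285603.740, which is > 7275968
-0.3·341596 + 0.2·5227441 = 943009.400, which is < 947146
This sign pattern matches Kappa.

Kappa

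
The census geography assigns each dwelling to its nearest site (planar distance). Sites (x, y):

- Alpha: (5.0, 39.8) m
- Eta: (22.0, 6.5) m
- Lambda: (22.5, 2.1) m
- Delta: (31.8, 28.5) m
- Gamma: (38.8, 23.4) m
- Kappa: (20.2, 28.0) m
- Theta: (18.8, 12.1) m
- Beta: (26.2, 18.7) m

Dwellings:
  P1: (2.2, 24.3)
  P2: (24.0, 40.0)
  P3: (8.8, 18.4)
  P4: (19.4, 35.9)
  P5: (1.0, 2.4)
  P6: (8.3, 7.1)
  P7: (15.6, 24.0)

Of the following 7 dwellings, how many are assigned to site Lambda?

P1 → Alpha
P2 → Kappa
P3 → Theta
P4 → Kappa
P5 → Theta
P6 → Theta
P7 → Kappa
0 of the 7 go to Lambda.

0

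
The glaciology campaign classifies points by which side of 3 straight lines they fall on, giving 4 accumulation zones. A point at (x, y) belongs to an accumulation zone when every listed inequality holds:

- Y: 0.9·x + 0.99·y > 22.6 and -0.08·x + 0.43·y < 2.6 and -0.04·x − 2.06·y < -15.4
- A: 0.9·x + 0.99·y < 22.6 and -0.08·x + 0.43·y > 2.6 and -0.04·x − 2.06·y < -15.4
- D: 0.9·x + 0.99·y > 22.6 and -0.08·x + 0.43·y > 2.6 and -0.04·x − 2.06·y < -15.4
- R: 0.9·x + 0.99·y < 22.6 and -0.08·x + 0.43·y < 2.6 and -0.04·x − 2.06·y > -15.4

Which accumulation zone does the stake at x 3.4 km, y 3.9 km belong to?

R

0.9·3.4 + 0.99·3.9 = 6.921, which is < 22.6
-0.08·3.4 + 0.43·3.9 = 1.405, which is < 2.6
-0.04·3.4 − 2.06·3.9 = -8.170, which is > -15.4
This sign pattern matches R.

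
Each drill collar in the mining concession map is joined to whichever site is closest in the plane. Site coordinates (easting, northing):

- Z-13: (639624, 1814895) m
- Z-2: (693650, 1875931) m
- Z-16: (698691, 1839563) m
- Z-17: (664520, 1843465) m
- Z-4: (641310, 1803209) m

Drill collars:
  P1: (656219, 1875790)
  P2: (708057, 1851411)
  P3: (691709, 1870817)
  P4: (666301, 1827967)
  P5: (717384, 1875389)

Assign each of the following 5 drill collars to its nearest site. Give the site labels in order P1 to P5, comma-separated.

P1 → Z-17 (d²=1113812226.00)
P2 → Z-16 (d²=228097060.00)
P3 → Z-2 (d²=29920477.00)
P4 → Z-17 (d²=243359965.00)
P5 → Z-2 (d²=563596520.00)

Z-17, Z-16, Z-2, Z-17, Z-2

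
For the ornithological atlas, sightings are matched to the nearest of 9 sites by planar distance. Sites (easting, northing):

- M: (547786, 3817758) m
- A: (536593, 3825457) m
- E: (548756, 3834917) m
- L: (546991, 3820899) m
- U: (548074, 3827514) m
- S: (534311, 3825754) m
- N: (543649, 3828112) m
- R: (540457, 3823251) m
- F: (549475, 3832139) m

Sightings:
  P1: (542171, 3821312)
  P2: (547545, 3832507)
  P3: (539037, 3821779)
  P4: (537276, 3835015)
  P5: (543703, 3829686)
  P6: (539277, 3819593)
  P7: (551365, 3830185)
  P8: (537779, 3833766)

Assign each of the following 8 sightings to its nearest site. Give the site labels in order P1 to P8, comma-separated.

P1 → R (d²=6697517.00)
P2 → F (d²=3860324.00)
P3 → R (d²=4183184.00)
P4 → N (d²=88266538.00)
P5 → N (d²=2480392.00)
P6 → R (d²=14773364.00)
P7 → F (d²=7390216.00)
P8 → N (d²=66424616.00)

R, F, R, N, N, R, F, N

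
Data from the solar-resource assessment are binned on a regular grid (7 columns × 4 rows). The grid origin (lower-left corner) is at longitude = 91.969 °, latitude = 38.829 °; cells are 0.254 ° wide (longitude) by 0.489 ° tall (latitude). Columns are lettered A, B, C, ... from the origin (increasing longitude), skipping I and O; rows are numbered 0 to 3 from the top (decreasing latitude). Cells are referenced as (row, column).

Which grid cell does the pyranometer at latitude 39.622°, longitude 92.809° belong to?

Column index: ⌊(92.809 − 91.969) / 0.254⌋ = ⌊3.307⌋ = 3 → column D
Row offset from origin: ⌊(39.622 − 38.829) / 0.489⌋ = ⌊1.622⌋ = 1 → row 2 (counted from top)

(2, D)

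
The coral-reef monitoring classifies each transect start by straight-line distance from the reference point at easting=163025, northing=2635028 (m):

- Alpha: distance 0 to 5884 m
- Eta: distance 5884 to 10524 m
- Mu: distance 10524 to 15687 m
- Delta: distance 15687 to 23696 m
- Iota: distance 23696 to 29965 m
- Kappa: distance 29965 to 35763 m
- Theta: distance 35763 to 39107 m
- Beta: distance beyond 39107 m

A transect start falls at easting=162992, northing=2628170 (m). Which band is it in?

Eta

Distance = √((162992−163025)² + (2628170−2635028)²) = √(1089.000 + 47032164.000) = 6858.079 m.
5884 ≤ 6858.079 < 10524 → Eta.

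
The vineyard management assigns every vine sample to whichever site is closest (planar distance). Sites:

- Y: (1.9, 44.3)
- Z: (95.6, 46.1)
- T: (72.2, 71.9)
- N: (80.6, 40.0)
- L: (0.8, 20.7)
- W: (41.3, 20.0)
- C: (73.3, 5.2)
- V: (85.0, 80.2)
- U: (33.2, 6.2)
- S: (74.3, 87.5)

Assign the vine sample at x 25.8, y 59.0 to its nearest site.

Squared distances to each site:
Y: 787.300; Z: 5038.450; T: 2319.370; N: 3364.040; L: 2091.890; W: 1761.250; C: 5150.690; V: 3954.080; U: 2842.600; S: 3164.500.
Minimum at Y.

Y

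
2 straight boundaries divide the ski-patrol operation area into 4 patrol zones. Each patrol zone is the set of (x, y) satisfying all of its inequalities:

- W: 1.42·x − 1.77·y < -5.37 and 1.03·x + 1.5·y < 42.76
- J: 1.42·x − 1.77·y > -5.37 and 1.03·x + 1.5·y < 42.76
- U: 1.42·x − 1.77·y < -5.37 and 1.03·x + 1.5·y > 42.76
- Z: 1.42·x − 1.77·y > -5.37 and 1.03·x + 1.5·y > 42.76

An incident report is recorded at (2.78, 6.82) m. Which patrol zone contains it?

1.42·2.78 − 1.77·6.82 = -8.124, which is < -5.37
1.03·2.78 + 1.5·6.82 = 13.093, which is < 42.76
This sign pattern matches W.

W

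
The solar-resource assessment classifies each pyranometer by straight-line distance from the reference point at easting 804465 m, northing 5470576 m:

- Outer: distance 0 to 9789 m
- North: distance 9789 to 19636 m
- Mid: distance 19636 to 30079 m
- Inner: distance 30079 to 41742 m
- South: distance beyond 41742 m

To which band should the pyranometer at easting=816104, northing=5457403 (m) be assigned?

Distance = √((816104−804465)² + (5457403−5470576)²) = √(135466321.000 + 173527929.000) = 17578.232 m.
9789 ≤ 17578.232 < 19636 → North.

North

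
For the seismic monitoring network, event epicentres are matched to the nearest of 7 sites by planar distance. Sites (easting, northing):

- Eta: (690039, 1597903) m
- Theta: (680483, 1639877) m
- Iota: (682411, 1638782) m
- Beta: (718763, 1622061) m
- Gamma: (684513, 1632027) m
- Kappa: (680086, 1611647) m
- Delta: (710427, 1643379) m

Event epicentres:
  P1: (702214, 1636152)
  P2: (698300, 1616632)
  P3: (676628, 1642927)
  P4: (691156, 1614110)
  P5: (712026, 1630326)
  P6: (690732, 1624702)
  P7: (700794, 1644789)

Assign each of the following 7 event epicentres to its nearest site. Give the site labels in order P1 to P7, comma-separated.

Delta, Kappa, Theta, Kappa, Beta, Gamma, Delta

P1 → Delta (d²=119682898.00)
P2 → Kappa (d²=356600021.00)
P3 → Theta (d²=24163525.00)
P4 → Kappa (d²=128611269.00)
P5 → Beta (d²=113697394.00)
P6 → Gamma (d²=92331586.00)
P7 → Delta (d²=94782789.00)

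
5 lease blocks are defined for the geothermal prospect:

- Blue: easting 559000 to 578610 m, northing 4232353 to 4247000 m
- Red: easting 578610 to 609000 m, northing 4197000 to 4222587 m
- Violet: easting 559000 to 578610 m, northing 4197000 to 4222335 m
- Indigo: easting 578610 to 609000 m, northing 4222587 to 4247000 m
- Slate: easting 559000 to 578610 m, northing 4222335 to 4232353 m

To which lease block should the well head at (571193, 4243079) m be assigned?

Blue

The point has easting = 571193 and northing = 4243079.
Only Blue satisfies 559000 ≤ easting ≤ 578610 and 4232353 ≤ northing ≤ 4247000.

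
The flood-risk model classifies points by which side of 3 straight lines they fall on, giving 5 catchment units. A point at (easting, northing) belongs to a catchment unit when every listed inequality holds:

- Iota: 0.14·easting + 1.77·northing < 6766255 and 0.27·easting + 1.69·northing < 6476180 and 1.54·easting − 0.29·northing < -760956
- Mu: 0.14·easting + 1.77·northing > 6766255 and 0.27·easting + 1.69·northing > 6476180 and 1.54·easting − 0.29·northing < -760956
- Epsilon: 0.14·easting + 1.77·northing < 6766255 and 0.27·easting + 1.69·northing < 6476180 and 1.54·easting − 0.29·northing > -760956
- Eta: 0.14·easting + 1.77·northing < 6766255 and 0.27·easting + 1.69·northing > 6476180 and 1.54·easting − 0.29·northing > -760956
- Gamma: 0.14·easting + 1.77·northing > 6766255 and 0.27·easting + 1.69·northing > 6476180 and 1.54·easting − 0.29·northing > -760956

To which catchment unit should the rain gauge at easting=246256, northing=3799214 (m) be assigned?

Eta

0.14·246256 + 1.77·3799214 = 6759084.620, which is < 6766255
0.27·246256 + 1.69·3799214 = 6487160.780, which is > 6476180
1.54·246256 − 0.29·3799214 = -722537.820, which is > -760956
This sign pattern matches Eta.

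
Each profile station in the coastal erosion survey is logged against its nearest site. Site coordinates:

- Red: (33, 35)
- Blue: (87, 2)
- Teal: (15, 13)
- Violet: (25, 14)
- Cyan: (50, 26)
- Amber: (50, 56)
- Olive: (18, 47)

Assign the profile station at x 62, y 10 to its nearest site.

Cyan

Squared distances to each site:
Red: 1466.000; Blue: 689.000; Teal: 2218.000; Violet: 1385.000; Cyan: 400.000; Amber: 2260.000; Olive: 3305.000.
Minimum at Cyan.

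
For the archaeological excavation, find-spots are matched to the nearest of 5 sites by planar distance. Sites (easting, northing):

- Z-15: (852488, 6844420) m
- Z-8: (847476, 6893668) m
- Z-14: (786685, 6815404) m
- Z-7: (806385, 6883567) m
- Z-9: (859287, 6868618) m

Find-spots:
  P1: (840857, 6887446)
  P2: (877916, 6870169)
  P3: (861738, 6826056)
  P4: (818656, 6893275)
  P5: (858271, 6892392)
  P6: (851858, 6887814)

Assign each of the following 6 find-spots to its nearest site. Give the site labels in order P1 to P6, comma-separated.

Z-8, Z-9, Z-15, Z-7, Z-8, Z-8

P1 → Z-8 (d²=82524445.00)
P2 → Z-9 (d²=349445242.00)
P3 → Z-15 (d²=422798996.00)
P4 → Z-7 (d²=244822705.00)
P5 → Z-8 (d²=118160201.00)
P6 → Z-8 (d²=53471240.00)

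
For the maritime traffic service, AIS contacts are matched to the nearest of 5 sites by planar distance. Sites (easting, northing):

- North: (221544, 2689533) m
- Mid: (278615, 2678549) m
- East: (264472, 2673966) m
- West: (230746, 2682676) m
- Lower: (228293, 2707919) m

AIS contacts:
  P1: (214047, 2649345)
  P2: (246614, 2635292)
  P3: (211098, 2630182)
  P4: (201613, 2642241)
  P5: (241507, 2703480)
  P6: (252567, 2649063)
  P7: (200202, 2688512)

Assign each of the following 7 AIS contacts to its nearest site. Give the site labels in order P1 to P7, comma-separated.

P1 → West (d²=1389812162.00)
P2 → East (d²=1814586440.00)
P3 → West (d²=3141663940.00)
P4 → West (d²=2483720914.00)
P5 → Lower (d²=194314517.00)
P6 → East (d²=761888434.00)
P7 → North (d²=456523405.00)

West, East, West, West, Lower, East, North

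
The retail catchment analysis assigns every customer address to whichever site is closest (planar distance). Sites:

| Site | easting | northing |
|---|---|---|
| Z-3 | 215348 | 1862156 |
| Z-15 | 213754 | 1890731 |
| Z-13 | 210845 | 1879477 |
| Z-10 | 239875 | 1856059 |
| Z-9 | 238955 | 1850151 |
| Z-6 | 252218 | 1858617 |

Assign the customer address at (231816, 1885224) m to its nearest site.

Z-15

Squared distances to each site:
Z-3: 803327648.000; Z-15: 356562893.000; Z-13: 472810850.000; Z-10: 915544706.000; Z-9: 1281080650.000; Z-6: 1124174053.000.
Minimum at Z-15.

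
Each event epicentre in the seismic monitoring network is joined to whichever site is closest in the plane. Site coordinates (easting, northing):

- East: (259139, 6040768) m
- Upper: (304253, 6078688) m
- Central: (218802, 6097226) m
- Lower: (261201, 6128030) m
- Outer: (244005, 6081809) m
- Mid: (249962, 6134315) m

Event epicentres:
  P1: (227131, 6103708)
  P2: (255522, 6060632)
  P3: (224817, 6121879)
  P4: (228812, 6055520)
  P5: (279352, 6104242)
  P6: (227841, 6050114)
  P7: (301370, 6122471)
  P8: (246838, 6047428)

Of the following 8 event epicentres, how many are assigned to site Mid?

0

P1 → Central
P2 → East
P3 → Central
P4 → Outer
P5 → Lower
P6 → East
P7 → Lower
P8 → East
0 of the 8 go to Mid.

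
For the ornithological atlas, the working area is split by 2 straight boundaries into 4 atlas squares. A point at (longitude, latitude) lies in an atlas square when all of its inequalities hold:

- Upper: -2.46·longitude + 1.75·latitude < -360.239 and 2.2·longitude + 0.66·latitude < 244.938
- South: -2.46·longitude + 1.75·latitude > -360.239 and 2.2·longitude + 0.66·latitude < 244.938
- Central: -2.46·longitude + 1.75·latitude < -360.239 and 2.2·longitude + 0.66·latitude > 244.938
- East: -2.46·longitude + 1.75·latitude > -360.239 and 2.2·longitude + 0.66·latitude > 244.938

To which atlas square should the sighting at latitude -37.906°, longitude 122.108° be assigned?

Upper

-2.46·122.108 + 1.75·-37.906 = -366.721, which is < -360.239
2.2·122.108 + 0.66·-37.906 = 243.620, which is < 244.938
This sign pattern matches Upper.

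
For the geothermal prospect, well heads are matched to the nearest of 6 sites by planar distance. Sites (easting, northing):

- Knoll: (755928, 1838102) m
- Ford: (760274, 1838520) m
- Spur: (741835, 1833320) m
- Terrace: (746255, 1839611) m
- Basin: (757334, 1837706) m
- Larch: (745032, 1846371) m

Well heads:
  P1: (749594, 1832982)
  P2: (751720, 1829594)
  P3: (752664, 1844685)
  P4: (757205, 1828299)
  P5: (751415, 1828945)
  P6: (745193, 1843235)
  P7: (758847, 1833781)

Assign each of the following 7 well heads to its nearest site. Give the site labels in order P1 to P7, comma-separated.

Terrace, Knoll, Knoll, Basin, Knoll, Larch, Basin

P1 → Terrace (d²=55092562.00)
P2 → Knoll (d²=90093328.00)
P3 → Knoll (d²=53989585.00)
P4 → Basin (d²=88508290.00)
P5 → Knoll (d²=104217818.00)
P6 → Larch (d²=9860417.00)
P7 → Basin (d²=17694794.00)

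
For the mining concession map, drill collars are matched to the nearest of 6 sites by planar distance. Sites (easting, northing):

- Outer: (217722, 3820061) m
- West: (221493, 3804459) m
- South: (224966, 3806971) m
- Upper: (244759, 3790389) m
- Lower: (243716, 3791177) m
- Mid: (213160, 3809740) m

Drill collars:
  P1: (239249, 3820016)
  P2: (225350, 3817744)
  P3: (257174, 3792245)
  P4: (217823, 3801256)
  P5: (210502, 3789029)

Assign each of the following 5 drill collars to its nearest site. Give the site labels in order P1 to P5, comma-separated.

P1 → South (d²=374176114.00)
P2 → Outer (d²=63554873.00)
P3 → Upper (d²=157576961.00)
P4 → West (d²=23728109.00)
P5 → West (d²=358886981.00)

South, Outer, Upper, West, West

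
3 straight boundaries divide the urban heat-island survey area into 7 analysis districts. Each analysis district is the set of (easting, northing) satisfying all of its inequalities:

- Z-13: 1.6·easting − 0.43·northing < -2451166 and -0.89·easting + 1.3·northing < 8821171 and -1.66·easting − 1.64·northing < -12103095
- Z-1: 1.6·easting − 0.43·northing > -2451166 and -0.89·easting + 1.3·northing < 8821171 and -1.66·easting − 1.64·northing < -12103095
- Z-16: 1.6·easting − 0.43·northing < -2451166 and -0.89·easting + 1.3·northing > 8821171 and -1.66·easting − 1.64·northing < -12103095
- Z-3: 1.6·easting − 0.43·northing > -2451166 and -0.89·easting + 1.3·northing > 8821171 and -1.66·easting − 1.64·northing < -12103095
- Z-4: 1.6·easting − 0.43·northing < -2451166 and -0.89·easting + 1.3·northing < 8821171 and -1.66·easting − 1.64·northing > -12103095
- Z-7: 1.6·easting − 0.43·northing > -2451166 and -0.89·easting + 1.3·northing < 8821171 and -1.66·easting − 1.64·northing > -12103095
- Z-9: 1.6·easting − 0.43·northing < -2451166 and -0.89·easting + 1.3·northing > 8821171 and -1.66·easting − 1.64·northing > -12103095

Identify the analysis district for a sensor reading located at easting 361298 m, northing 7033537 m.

Z-3

1.6·361298 − 0.43·7033537 = -2446344.110, which is > -2451166
-0.89·361298 + 1.3·7033537 = 8822042.880, which is > 8821171
-1.66·361298 − 1.64·7033537 = -12134755.360, which is < -12103095
This sign pattern matches Z-3.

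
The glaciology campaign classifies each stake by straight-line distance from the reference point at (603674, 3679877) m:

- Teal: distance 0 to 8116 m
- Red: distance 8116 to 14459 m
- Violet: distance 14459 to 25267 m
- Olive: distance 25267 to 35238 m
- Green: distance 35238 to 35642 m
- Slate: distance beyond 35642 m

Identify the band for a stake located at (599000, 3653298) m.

Distance = √((599000−603674)² + (3653298−3679877)²) = √(21846276.000 + 706443241.000) = 26986.840 m.
25267 ≤ 26986.840 < 35238 → Olive.

Olive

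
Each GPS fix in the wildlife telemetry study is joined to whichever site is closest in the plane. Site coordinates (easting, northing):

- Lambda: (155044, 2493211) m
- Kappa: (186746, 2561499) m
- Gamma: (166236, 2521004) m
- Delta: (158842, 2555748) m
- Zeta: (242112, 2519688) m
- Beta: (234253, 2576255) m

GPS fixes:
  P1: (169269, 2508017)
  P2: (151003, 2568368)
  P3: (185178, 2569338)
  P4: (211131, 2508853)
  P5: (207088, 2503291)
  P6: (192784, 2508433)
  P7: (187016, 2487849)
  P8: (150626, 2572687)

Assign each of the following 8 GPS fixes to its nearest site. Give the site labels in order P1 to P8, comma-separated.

Gamma, Delta, Kappa, Zeta, Zeta, Gamma, Lambda, Delta

P1 → Gamma (d²=177861258.00)
P2 → Delta (d²=220714321.00)
P3 → Kappa (d²=63908545.00)
P4 → Zeta (d²=1077219586.00)
P5 → Zeta (d²=1495542185.00)
P6 → Gamma (d²=862826345.00)
P7 → Lambda (d²=1050959828.00)
P8 → Delta (d²=354432377.00)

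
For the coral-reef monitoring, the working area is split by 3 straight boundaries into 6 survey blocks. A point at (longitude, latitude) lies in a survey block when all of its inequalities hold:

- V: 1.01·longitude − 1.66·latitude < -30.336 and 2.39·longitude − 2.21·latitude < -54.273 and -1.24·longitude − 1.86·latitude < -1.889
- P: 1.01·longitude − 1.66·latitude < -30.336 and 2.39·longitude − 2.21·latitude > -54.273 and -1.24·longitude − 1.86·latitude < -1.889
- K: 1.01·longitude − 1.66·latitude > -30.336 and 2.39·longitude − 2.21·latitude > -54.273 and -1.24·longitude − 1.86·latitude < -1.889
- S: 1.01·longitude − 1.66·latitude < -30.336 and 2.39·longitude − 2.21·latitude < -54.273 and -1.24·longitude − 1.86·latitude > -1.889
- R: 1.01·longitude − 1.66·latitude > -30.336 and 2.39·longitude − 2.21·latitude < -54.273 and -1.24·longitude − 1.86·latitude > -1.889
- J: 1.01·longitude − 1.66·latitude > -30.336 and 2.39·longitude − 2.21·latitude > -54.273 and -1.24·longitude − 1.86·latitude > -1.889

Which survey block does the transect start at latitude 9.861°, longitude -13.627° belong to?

R

1.01·-13.627 − 1.66·9.861 = -30.133, which is > -30.336
2.39·-13.627 − 2.21·9.861 = -54.361, which is < -54.273
-1.24·-13.627 − 1.86·9.861 = -1.444, which is > -1.889
This sign pattern matches R.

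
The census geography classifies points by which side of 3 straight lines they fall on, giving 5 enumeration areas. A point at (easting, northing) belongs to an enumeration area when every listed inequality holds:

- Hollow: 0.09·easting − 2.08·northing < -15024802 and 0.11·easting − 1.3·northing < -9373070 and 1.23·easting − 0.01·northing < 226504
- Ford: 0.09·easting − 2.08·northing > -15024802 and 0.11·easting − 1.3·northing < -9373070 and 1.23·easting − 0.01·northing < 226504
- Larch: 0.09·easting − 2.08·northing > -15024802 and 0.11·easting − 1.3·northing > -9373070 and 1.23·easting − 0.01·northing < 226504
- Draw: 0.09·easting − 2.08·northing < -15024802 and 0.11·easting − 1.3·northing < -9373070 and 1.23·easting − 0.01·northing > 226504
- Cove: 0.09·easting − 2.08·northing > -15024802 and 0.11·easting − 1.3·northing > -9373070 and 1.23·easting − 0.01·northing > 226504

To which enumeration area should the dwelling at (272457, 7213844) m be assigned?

Cove

0.09·272457 − 2.08·7213844 = -14980274.390, which is > -15024802
0.11·272457 − 1.3·7213844 = -9348026.930, which is > -9373070
1.23·272457 − 0.01·7213844 = 262983.670, which is > 226504
This sign pattern matches Cove.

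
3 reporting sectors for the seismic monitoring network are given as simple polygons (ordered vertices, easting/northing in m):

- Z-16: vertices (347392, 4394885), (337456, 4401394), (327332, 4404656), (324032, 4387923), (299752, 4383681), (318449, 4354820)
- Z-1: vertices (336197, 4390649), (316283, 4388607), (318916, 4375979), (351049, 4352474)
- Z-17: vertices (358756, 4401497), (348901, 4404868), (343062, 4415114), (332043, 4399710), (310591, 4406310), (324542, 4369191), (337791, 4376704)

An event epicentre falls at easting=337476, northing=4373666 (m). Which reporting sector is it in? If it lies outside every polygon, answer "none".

Z-1

Cast a ray rightward from (337476, 4373666). For each polygon, the edges (by vertex number in listed order) whose endpoints lie on opposite sides of northing = 4373666, where each meets that height, and whether that is right or left of the point:
Z-16: 5–6 at easting≈306240.0 (left), 6–1 at easting≈332063.4 (left) → 0 crossings.
Z-1: 3–4 at easting≈322078.0 (left), 4–1 at easting≈342804.2 (right) → 1 crossing.
Z-17: 5–6 at easting≈322860.1 (left), 6–7 at easting≈332433.6 (left) → 0 crossings.
Only Z-1 has an odd count, so the point is inside Z-1.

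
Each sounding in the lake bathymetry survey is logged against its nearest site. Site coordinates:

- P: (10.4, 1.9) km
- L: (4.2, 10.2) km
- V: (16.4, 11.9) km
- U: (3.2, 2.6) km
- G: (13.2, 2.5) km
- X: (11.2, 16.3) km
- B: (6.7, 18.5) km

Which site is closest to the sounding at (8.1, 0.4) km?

Squared distances to each site:
P: 7.540; L: 111.250; V: 201.140; U: 28.850; G: 30.420; X: 262.420; B: 329.570.
Minimum at P.

P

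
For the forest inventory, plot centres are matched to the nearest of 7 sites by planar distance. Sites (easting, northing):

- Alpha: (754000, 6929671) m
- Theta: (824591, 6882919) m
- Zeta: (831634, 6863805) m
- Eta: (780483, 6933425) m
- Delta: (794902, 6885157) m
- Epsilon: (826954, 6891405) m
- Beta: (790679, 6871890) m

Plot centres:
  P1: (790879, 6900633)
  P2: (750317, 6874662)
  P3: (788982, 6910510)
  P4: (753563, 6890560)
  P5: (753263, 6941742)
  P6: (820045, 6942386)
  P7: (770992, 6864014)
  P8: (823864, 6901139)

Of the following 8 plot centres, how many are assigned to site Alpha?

2

P1 → Delta
P2 → Beta
P3 → Eta
P4 → Alpha
P5 → Alpha
P6 → Eta
P7 → Beta
P8 → Epsilon
2 of the 8 go to Alpha.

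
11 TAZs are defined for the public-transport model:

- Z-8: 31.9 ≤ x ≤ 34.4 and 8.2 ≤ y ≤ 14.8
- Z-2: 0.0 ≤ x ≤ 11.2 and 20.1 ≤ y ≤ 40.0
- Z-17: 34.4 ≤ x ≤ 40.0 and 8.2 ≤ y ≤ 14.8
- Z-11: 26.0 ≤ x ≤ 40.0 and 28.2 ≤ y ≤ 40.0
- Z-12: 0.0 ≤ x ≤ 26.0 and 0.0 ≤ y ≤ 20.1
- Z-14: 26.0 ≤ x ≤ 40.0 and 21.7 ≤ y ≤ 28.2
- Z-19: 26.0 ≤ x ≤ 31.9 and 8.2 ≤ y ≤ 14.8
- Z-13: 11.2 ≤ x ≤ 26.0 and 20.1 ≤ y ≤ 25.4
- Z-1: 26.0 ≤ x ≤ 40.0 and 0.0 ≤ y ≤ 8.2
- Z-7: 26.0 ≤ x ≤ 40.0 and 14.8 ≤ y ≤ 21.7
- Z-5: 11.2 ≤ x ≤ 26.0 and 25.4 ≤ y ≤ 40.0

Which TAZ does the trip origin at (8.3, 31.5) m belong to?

The point has x = 8.3 and y = 31.5.
Only Z-2 satisfies 0.0 ≤ x ≤ 11.2 and 20.1 ≤ y ≤ 40.0.

Z-2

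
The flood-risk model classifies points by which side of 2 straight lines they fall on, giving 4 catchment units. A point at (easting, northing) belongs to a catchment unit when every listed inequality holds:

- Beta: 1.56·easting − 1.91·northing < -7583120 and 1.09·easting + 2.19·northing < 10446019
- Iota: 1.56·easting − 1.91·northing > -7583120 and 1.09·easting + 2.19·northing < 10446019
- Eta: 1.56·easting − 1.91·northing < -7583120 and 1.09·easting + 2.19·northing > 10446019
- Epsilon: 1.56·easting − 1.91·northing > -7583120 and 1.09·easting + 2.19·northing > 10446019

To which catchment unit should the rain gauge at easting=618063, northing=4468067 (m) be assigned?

Epsilon

1.56·618063 − 1.91·4468067 = -7569829.690, which is > -7583120
1.09·618063 + 2.19·4468067 = 10458755.400, which is > 10446019
This sign pattern matches Epsilon.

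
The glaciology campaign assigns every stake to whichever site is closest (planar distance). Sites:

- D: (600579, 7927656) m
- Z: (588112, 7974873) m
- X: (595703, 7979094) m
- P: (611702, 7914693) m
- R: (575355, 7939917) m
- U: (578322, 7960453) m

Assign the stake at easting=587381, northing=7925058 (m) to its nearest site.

D

Squared distances to each site:
D: 180936808.000; Z: 2482068586.000; X: 2989144980.000; P: 698944266.000; R: 365414557.000; U: 1334871506.000.
Minimum at D.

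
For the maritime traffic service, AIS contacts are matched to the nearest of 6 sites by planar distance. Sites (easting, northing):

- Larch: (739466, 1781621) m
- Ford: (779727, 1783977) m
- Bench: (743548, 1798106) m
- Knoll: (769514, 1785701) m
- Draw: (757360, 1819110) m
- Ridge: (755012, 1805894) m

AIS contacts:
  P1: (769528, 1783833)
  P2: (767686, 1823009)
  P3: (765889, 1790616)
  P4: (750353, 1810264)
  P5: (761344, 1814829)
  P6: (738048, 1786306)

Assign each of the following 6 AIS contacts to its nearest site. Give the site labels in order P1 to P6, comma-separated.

P1 → Knoll (d²=3489620.00)
P2 → Draw (d²=121828477.00)
P3 → Knoll (d²=37297850.00)
P4 → Ridge (d²=40803181.00)
P5 → Draw (d²=34199217.00)
P6 → Larch (d²=23959949.00)

Knoll, Draw, Knoll, Ridge, Draw, Larch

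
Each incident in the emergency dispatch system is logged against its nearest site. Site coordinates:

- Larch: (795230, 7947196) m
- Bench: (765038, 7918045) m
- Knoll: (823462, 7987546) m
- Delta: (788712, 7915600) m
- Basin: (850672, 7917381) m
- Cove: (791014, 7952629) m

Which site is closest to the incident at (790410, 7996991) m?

Squared distances to each site:
Larch: 2502774425.000; Bench: 6876209300.000; Knoll: 1181642729.000; Delta: 6627378085.000; Basin: 9969260744.000; Cove: 1968351860.000.
Minimum at Knoll.

Knoll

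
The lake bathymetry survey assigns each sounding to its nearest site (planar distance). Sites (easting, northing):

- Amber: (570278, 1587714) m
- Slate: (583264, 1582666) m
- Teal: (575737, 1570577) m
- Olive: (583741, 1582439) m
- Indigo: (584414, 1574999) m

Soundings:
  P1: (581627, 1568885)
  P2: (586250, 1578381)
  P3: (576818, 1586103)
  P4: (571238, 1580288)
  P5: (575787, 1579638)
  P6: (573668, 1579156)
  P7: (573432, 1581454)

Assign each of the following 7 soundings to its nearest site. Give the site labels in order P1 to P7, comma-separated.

Teal, Indigo, Amber, Amber, Slate, Teal, Amber

P1 → Teal (d²=37554964.00)
P2 → Indigo (d²=14808820.00)
P3 → Amber (d²=45366921.00)
P4 → Amber (d²=56067076.00)
P5 → Slate (d²=65074313.00)
P6 → Teal (d²=77880002.00)
P7 → Amber (d²=49135316.00)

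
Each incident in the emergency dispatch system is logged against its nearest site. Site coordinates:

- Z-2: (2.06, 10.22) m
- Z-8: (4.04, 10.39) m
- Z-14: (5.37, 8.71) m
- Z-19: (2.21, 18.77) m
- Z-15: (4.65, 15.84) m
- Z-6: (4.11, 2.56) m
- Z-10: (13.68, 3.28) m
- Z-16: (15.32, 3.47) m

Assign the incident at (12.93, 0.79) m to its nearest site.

Squared distances to each site:
Z-2: 207.082; Z-8: 171.192; Z-14: 119.880; Z-19: 438.199; Z-15: 295.061; Z-6: 80.925; Z-10: 6.763; Z-16: 12.895.
Minimum at Z-10.

Z-10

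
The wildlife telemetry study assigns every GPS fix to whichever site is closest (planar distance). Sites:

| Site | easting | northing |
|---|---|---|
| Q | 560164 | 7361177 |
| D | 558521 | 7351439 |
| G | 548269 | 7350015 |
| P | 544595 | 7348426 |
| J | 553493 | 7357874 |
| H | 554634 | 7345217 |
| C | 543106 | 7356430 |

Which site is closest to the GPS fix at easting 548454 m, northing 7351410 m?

Squared distances to each site:
Q: 232518389.000; D: 101345330.000; G: 1980250.000; P: 23796137.000; J: 67174817.000; H: 76545649.000; C: 53801504.000.
Minimum at G.

G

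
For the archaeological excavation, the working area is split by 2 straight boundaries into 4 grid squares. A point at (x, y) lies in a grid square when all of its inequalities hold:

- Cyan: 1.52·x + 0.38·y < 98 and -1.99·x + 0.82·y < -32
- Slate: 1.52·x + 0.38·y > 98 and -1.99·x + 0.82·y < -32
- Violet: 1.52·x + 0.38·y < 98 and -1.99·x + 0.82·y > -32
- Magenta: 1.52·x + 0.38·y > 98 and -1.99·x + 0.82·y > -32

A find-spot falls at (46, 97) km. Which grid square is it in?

1.52·46 + 0.38·97 = 106.780, which is > 98
-1.99·46 + 0.82·97 = -12.000, which is > -32
This sign pattern matches Magenta.

Magenta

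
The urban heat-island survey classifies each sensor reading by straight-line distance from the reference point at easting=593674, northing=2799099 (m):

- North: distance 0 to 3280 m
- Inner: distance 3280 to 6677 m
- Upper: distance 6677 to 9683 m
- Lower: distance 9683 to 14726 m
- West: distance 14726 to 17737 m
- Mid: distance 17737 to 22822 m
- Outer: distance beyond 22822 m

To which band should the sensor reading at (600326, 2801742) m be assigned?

Upper

Distance = √((600326−593674)² + (2801742−2799099)²) = √(44249104.000 + 6985449.000) = 7157.832 m.
6677 ≤ 7157.832 < 9683 → Upper.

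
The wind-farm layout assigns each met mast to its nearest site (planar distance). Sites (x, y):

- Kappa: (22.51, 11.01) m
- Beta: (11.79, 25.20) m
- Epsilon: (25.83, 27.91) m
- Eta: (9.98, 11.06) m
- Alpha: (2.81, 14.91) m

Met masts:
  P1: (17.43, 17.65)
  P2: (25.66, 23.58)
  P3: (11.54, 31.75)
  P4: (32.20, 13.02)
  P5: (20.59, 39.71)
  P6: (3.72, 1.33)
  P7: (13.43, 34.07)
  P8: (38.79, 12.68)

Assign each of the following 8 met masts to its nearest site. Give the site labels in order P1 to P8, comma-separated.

Kappa, Epsilon, Beta, Kappa, Epsilon, Eta, Beta, Kappa

P1 → Kappa (d²=69.90)
P2 → Epsilon (d²=18.78)
P3 → Beta (d²=42.97)
P4 → Kappa (d²=97.94)
P5 → Epsilon (d²=166.70)
P6 → Eta (d²=133.86)
P7 → Beta (d²=81.37)
P8 → Kappa (d²=267.83)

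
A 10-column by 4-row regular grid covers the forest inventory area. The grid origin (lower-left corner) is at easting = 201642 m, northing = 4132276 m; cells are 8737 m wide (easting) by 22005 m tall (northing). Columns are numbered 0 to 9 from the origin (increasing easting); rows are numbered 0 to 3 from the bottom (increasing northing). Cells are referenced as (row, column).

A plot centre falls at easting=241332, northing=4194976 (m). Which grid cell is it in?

Column index: ⌊(241332 − 201642) / 8737⌋ = ⌊4.543⌋ = 4
Row offset from origin: ⌊(4194976 − 4132276) / 22005⌋ = ⌊2.849⌋ = 2 → row 2

(2, 4)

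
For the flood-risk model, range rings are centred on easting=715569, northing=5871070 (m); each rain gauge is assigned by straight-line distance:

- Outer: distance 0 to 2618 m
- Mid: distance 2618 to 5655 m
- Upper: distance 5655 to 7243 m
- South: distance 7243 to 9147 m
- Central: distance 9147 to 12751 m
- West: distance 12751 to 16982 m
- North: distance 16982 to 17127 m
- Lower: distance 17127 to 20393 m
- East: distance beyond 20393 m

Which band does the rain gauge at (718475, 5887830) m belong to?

North

Distance = √((718475−715569)² + (5887830−5871070)²) = √(8444836.000 + 280897600.000) = 17010.069 m.
16982 ≤ 17010.069 < 17127 → North.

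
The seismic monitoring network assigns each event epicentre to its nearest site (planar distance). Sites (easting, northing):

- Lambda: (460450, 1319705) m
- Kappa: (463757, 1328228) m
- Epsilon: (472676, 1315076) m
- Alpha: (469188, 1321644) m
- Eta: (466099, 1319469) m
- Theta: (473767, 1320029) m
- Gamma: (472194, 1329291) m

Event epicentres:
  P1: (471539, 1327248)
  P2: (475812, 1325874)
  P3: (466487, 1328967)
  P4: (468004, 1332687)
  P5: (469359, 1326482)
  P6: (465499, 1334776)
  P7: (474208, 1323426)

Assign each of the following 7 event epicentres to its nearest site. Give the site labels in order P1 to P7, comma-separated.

Gamma, Gamma, Kappa, Gamma, Gamma, Kappa, Theta

P1 → Gamma (d²=4602874.00)
P2 → Gamma (d²=24765813.00)
P3 → Kappa (d²=7999021.00)
P4 → Gamma (d²=29088916.00)
P5 → Gamma (d²=15927706.00)
P6 → Kappa (d²=45910868.00)
P7 → Theta (d²=11734090.00)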